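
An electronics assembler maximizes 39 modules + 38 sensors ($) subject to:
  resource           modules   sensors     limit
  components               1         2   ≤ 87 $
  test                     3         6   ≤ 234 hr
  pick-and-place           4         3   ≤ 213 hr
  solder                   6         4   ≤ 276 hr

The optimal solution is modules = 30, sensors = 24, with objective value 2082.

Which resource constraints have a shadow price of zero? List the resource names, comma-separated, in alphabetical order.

components, pick-and-place

components: 78/87 (slack 9)
test: 234/234 (binding)
pick-and-place: 192/213 (slack 21)
solder: 276/276 (binding)
By complementary slackness, a constraint with positive slack has shadow price 0 → components, pick-and-place.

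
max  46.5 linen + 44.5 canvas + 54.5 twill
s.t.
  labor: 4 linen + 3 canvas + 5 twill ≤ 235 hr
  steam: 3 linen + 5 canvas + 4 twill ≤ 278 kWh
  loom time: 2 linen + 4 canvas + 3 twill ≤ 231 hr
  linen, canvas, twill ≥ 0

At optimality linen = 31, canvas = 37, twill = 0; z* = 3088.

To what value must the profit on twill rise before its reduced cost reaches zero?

59

Check each constraint at x*: labor 235/235 (tight); steam 278/278 (tight); loom time 210/231 (slack 21).
Slack constraints have shadow price 0 (complementary slackness).
The binding rows give the dual system: 4·y_labor + 3·y_steam = 46.5 and 3·y_labor + 5·y_steam = 44.5.
→ y_labor = 9 and y_steam = 3.5.
twill enters the basis when its profit ≥ yᵀa₃ = 9·5 + 3.5·4 = 59.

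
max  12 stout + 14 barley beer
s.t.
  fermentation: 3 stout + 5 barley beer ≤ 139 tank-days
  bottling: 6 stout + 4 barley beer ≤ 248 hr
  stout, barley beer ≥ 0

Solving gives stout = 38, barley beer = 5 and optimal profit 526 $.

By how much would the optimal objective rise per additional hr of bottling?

1

Check each constraint at x*: fermentation 139/139 (tight); bottling 248/248 (tight).
Dual feasibility on the basic columns requires 3·y_fermentation + 6·y_bottling = 12, 5·y_fermentation + 4·y_bottling = 14.
→ y_fermentation = 2 and y_bottling = 1.
Shadow price of bottling = 1.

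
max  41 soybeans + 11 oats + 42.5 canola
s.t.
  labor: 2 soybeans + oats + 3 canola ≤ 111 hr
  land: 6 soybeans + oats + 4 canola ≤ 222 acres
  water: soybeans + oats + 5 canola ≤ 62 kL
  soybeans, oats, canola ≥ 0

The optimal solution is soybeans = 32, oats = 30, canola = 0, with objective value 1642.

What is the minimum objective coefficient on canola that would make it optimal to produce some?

49

Binding: land and water. Non-binding: labor (17 unused).
By complementary slackness, y = 0 for the non-binding constraint.
Dual feasibility on the basic columns requires 6·y_land + 1·y_water = 41, 1·y_land + 1·y_water = 11.
→ y_land = 6 and y_water = 5.
canola enters the basis when its profit ≥ yᵀa₃ = 6·4 + 5·5 = 49.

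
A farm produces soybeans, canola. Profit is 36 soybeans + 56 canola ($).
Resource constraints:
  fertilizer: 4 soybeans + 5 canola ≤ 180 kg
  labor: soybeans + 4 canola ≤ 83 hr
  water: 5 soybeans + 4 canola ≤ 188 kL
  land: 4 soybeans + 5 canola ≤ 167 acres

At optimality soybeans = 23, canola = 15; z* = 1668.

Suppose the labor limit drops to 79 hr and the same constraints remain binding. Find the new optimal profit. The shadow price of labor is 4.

Δb = -4, so new z* = 1668 + (4)·(-4) = 1668 − 16 = 1652.

1652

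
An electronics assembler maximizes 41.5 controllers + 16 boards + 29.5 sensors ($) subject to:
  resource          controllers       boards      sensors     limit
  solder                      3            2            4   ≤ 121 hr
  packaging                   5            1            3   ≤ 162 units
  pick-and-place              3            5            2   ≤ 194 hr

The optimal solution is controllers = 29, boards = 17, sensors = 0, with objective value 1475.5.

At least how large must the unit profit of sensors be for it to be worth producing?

Check each constraint at x*: solder 121/121 (tight); packaging 162/162 (tight); pick-and-place 172/194 (slack 22).
By complementary slackness, y = 0 for the non-binding constraint.
The binding rows give the dual system: 3·y_solder + 5·y_packaging = 41.5 and 2·y_solder + 1·y_packaging = 16.
This yields shadow prices y_solder = 5.5, y_packaging = 5.
sensors enters the basis when its profit ≥ yᵀa₃ = 5.5·4 + 5·3 = 37.

37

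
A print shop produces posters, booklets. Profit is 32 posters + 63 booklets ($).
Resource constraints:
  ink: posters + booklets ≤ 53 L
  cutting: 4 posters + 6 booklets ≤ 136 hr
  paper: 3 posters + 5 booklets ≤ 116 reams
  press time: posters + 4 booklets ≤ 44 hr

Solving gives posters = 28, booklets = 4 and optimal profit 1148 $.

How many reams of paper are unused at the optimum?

12

paper used = 3·28 + 5·4 = 104; slack = 116 − 104 = 12.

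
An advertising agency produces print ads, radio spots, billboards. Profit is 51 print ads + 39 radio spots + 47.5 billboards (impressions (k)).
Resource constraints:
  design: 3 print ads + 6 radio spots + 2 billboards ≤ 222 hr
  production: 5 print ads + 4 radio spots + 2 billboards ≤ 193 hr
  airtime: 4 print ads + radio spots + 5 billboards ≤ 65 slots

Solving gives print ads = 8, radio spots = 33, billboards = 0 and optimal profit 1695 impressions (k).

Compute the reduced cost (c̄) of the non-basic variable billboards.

-7.5

Check each constraint at x*: design 222/222 (tight); production 172/193 (slack 21); airtime 65/65 (tight).
By complementary slackness, y = 0 for the non-binding constraint.
From A_Bᵀ y = c: 3·y_design + 4·y_airtime = 51; 6·y_design + 1·y_airtime = 39.
This yields shadow prices y_design = 5, y_airtime = 9.
Reduced cost of billboards: c₃ − yᵀa₃ = 47.5 − (5·2 + 9·5) = 47.5 − 55 = -7.5.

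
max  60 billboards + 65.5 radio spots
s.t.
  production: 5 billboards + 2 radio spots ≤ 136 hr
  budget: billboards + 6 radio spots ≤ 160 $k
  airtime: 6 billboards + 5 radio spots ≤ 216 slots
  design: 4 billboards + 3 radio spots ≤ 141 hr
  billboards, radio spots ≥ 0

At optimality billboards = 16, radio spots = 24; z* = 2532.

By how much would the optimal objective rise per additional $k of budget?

At the optimum: production uses 128 of 136 (slack = 8); budget uses 160 of 160 (binding); airtime uses 216 of 216 (binding); design uses 136 of 141 (slack = 5).
Since production, design are not tight, their duals are 0.
The binding rows give the dual system: 1·y_budget + 6·y_airtime = 60 and 6·y_budget + 5·y_airtime = 65.5.
→ y_budget = 3 and y_airtime = 9.5.
Shadow price of budget = 3.

3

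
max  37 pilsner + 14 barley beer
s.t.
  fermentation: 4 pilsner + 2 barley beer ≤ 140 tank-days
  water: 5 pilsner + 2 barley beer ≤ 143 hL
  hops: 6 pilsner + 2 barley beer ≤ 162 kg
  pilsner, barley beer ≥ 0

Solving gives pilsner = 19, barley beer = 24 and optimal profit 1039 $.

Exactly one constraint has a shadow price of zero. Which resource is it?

fermentation

fermentation: 124/140 (slack 16)
water: 143/143 (binding)
hops: 162/162 (binding)
By complementary slackness, a constraint with positive slack has shadow price 0 → fermentation.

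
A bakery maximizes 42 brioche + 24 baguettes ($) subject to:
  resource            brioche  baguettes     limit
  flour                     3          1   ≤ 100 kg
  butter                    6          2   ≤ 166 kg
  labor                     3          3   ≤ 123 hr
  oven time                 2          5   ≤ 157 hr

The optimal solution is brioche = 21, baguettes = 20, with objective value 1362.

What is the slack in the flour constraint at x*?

flour used = 3·21 + 1·20 = 83; slack = 100 − 83 = 17.

17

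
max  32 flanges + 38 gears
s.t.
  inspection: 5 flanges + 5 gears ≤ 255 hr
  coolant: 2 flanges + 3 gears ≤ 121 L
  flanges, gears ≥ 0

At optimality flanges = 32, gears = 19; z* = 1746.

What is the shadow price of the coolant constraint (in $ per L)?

6

Both inspection and coolant are binding at x*.
The binding rows give the dual system: 5·y_inspection + 2·y_coolant = 32 and 5·y_inspection + 3·y_coolant = 38.
→ y_inspection = 4 and y_coolant = 6.
Shadow price of coolant = 6.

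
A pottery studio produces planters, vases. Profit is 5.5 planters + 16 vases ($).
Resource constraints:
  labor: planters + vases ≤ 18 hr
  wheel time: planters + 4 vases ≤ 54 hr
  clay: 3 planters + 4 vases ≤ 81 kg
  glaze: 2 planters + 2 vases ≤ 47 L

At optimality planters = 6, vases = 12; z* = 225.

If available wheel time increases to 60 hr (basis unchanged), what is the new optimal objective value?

246

Binding: labor and wheel time. Non-binding: clay (15 unused), glaze (11 unused).
Slack constraints have shadow price 0 (complementary slackness).
The binding rows give the dual system: 1·y_labor + 1·y_wheel time = 5.5 and 1·y_labor + 4·y_wheel time = 16.
This yields shadow prices y_labor = 2, y_wheel time = 3.5.
Δz = y_wheel time·Δb = 3.5 × (6) = 21, so new z* = 225 + 21 = 246.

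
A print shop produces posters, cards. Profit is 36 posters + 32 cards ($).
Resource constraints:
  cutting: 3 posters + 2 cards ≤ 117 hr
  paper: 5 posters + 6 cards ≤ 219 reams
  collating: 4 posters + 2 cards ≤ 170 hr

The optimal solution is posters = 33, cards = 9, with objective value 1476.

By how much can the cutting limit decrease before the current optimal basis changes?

44

Binding constraints: cutting, paper. The basis is B = [[3,2],[5,6]] with det 8.
Per unit decrease in cutting, x* moves by d = (-0.75, 0.625).
The basis stays optimal until posters reaches 0; allowable decrease = 44 hr.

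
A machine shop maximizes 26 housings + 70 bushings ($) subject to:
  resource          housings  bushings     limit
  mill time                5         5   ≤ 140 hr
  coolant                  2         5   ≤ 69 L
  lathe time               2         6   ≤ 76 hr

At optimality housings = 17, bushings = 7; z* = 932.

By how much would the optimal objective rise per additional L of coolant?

Binding: coolant and lathe time. Non-binding: mill time (20 unused).
By complementary slackness, y = 0 for the non-binding constraint.
The binding rows give the dual system: 2·y_coolant + 2·y_lathe time = 26 and 5·y_coolant + 6·y_lathe time = 70.
Solving: y_coolant = 8, y_lathe time = 5.
Shadow price of coolant = 8.

8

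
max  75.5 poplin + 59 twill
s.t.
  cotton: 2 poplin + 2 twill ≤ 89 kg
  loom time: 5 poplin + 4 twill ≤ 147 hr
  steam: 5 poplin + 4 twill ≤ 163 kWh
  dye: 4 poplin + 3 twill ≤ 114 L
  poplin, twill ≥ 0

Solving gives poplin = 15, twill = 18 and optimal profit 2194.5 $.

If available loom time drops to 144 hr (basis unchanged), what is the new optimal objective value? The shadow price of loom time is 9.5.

2166

Δb = -3, so new z* = 2194.5 + (9.5)·(-3) = 2194.5 − 28.5 = 2166.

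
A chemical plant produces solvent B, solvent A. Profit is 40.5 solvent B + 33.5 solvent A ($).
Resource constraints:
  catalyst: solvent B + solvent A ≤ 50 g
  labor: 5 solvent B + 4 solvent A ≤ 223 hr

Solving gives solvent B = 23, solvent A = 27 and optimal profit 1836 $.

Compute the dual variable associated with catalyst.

5.5

Check each constraint at x*: catalyst 50/50 (tight); labor 223/223 (tight).
Dual feasibility on the basic columns requires 1·y_catalyst + 5·y_labor = 40.5, 1·y_catalyst + 4·y_labor = 33.5.
This yields shadow prices y_catalyst = 5.5, y_labor = 7.
Shadow price of catalyst = 5.5.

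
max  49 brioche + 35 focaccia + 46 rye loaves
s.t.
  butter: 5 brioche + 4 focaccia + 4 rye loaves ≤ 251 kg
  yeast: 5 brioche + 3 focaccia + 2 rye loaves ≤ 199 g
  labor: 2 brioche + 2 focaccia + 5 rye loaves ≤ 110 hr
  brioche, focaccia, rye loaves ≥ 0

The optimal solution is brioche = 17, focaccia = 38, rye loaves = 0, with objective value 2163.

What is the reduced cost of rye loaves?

Binding: yeast and labor. Non-binding: butter (14 unused).
Since butter is not tight, its dual is 0.
From A_Bᵀ y = c: 5·y_yeast + 2·y_labor = 49; 3·y_yeast + 2·y_labor = 35.
Solving: y_yeast = 7, y_labor = 7.
Reduced cost of rye loaves: c₃ − yᵀa₃ = 46 − (7·2 + 7·5) = 46 − 49 = -3.

-3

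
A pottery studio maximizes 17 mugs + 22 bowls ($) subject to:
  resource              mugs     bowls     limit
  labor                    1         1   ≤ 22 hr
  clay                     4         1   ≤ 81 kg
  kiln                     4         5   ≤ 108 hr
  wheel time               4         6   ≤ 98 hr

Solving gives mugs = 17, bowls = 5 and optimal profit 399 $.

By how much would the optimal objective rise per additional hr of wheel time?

Check each constraint at x*: labor 22/22 (tight); clay 73/81 (slack 8); kiln 93/108 (slack 15); wheel time 98/98 (tight).
By complementary slackness, y = 0 for the non-binding constraints.
The binding rows give the dual system: 1·y_labor + 4·y_wheel time = 17 and 1·y_labor + 6·y_wheel time = 22.
→ y_labor = 7 and y_wheel time = 2.5.
Shadow price of wheel time = 2.5.

2.5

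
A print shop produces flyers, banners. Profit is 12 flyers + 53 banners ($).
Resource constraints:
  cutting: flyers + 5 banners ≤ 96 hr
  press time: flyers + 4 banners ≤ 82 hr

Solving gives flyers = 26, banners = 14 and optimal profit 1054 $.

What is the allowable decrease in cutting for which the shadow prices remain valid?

14

Binding constraints: cutting, press time. The basis is B = [[1,5],[1,4]] with det -1.
Per unit decrease in cutting, x* moves by d = (4, -1).
The basis stays optimal until banners reaches 0; allowable decrease = 14 hr.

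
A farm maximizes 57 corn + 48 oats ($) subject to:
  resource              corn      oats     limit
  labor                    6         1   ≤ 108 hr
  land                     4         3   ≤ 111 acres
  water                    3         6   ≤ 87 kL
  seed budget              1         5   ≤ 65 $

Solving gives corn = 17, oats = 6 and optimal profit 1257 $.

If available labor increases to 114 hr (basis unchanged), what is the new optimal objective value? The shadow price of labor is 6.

1293

Δb = 6, so new z* = 1257 + (6)·(6) = 1257 + 36 = 1293.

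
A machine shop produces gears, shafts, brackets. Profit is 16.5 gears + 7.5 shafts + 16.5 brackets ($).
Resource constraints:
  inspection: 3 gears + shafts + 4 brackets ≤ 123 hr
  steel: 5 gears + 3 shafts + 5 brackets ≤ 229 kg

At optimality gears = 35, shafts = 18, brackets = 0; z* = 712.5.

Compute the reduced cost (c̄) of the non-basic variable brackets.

At the optimum: inspection uses 123 of 123 (binding); steel uses 229 of 229 (binding).
Dual feasibility on the basic columns requires 3·y_inspection + 5·y_steel = 16.5, 1·y_inspection + 3·y_steel = 7.5.
→ y_inspection = 3 and y_steel = 1.5.
Reduced cost of brackets: c₃ − yᵀa₃ = 16.5 − (3·4 + 1.5·5) = 16.5 − 19.5 = -3.

-3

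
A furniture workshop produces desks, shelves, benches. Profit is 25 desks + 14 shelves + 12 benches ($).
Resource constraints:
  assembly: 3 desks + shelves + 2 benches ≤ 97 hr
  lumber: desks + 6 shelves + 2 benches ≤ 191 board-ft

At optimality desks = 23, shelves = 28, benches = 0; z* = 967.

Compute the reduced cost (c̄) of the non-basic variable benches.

-6

Check each constraint at x*: assembly 97/97 (tight); lumber 191/191 (tight).
Dual feasibility on the basic columns requires 3·y_assembly + 1·y_lumber = 25, 1·y_assembly + 6·y_lumber = 14.
This yields shadow prices y_assembly = 8, y_lumber = 1.
Reduced cost of benches: c₃ − yᵀa₃ = 12 − (8·2 + 1·2) = 12 − 18 = -6.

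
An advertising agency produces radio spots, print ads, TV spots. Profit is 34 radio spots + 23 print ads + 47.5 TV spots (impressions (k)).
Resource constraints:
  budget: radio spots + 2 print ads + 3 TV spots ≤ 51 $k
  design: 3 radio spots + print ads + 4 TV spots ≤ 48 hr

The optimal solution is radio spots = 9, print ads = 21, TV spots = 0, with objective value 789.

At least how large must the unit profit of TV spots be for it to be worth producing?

Both budget and design are binding at x*.
The binding rows give the dual system: 1·y_budget + 3·y_design = 34 and 2·y_budget + 1·y_design = 23.
Solving: y_budget = 7, y_design = 9.
TV spots enters the basis when its profit ≥ yᵀa₃ = 7·3 + 9·4 = 57.

57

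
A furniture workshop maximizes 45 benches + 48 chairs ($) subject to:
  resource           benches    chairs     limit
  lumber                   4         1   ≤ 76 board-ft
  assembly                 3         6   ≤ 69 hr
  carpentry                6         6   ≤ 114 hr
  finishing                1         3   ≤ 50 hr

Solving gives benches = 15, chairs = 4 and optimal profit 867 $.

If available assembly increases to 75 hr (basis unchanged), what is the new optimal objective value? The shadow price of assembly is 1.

873

Δb = 6, so new z* = 867 + (1)·(6) = 867 + 6 = 873.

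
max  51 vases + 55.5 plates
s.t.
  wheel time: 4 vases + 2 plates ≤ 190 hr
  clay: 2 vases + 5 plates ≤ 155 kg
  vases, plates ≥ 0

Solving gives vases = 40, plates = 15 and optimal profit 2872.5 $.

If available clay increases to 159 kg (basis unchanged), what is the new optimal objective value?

Check each constraint at x*: wheel time 190/190 (tight); clay 155/155 (tight).
From A_Bᵀ y = c: 4·y_wheel time + 2·y_clay = 51; 2·y_wheel time + 5·y_clay = 55.5.
This yields shadow prices y_wheel time = 9, y_clay = 7.5.
Δz = y_clay·Δb = 7.5 × (4) = 30, so new z* = 2872.5 + 30 = 2902.5.

2902.5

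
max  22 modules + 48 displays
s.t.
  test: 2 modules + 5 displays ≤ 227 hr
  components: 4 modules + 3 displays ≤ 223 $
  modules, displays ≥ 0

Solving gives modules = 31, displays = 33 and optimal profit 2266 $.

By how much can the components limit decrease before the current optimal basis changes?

86.8

Binding constraints: test, components. The basis is B = [[2,5],[4,3]] with det -14.
Per unit decrease in components, x* moves by d = (-0.3571, 0.1429).
The basis stays optimal until modules reaches 0; allowable decrease = 86.8 $.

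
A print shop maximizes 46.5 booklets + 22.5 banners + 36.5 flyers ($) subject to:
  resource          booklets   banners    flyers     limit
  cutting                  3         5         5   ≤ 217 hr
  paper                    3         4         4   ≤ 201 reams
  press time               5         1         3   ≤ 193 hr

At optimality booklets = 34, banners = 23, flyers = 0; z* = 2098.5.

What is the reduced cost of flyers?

At the optimum: cutting uses 217 of 217 (binding); paper uses 194 of 201 (slack = 7); press time uses 193 of 193 (binding).
Slack constraints have shadow price 0 (complementary slackness).
From A_Bᵀ y = c: 3·y_cutting + 5·y_press time = 46.5; 5·y_cutting + 1·y_press time = 22.5.
→ y_cutting = 3 and y_press time = 7.5.
Reduced cost of flyers: c₃ − yᵀa₃ = 36.5 − (3·5 + 7.5·3) = 36.5 − 37.5 = -1.

-1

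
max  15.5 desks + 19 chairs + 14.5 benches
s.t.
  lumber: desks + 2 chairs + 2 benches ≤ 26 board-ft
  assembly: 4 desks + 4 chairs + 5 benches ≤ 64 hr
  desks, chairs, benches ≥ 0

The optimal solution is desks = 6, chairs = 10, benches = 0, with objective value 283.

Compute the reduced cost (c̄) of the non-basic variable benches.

-7.5

At the optimum: lumber uses 26 of 26 (binding); assembly uses 64 of 64 (binding).
The binding rows give the dual system: 1·y_lumber + 4·y_assembly = 15.5 and 2·y_lumber + 4·y_assembly = 19.
This yields shadow prices y_lumber = 3.5, y_assembly = 3.
Reduced cost of benches: c₃ − yᵀa₃ = 14.5 − (3.5·2 + 3·5) = 14.5 − 22 = -7.5.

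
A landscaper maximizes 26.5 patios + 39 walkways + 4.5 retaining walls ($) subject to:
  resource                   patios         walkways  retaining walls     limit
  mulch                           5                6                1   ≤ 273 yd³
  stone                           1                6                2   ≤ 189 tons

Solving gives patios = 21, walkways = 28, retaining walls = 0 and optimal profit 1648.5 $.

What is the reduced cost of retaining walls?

Both mulch and stone are binding at x*.
From A_Bᵀ y = c: 5·y_mulch + 1·y_stone = 26.5; 6·y_mulch + 6·y_stone = 39.
→ y_mulch = 5 and y_stone = 1.5.
Reduced cost of retaining walls: c₃ − yᵀa₃ = 4.5 − (5·1 + 1.5·2) = 4.5 − 8 = -3.5.

-3.5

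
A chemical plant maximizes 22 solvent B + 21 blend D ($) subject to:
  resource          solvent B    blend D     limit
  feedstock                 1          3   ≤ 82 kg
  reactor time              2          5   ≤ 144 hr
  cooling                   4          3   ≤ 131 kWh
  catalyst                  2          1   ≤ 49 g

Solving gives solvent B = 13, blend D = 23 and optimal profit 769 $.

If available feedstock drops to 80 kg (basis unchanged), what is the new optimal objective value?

761

At the optimum: feedstock uses 82 of 82 (binding); reactor time uses 141 of 144 (slack = 3); cooling uses 121 of 131 (slack = 10); catalyst uses 49 of 49 (binding).
Slack constraints have shadow price 0 (complementary slackness).
From A_Bᵀ y = c: 1·y_feedstock + 2·y_catalyst = 22; 3·y_feedstock + 1·y_catalyst = 21.
Solving: y_feedstock = 4, y_catalyst = 9.
Δz = y_feedstock·Δb = 4 × (-2) = -8, so new z* = 769 − 8 = 761.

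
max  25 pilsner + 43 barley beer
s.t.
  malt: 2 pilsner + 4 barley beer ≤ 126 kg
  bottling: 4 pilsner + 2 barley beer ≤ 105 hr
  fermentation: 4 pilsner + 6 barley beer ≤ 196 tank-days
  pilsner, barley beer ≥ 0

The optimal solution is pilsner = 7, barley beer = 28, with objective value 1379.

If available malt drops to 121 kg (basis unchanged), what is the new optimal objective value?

1351.5

Binding: malt and fermentation. Non-binding: bottling (21 unused).
By complementary slackness, y = 0 for the non-binding constraint.
The binding rows give the dual system: 2·y_malt + 4·y_fermentation = 25 and 4·y_malt + 6·y_fermentation = 43.
Solving: y_malt = 5.5, y_fermentation = 3.5.
Δz = y_malt·Δb = 5.5 × (-5) = -27.5, so new z* = 1379 − 27.5 = 1351.5.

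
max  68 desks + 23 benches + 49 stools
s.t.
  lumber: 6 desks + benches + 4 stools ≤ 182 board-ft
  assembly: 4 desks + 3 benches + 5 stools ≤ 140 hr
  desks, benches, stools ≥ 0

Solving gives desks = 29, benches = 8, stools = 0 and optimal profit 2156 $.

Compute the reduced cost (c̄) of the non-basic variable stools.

-8

Check each constraint at x*: lumber 182/182 (tight); assembly 140/140 (tight).
From A_Bᵀ y = c: 6·y_lumber + 4·y_assembly = 68; 1·y_lumber + 3·y_assembly = 23.
This yields shadow prices y_lumber = 8, y_assembly = 5.
Reduced cost of stools: c₃ − yᵀa₃ = 49 − (8·4 + 5·5) = 49 − 57 = -8.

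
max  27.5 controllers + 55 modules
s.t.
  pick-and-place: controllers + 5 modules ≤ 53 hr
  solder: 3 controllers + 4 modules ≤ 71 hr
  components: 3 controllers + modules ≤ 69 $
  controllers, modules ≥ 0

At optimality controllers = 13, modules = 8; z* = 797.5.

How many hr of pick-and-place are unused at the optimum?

0

pick-and-place used = 1·13 + 5·8 = 53; slack = 53 − 53 = 0.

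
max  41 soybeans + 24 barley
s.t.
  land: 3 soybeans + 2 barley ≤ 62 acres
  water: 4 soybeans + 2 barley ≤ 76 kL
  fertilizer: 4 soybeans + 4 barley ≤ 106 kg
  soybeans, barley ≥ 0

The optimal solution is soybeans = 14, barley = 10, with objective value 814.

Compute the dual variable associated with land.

7

Check each constraint at x*: land 62/62 (tight); water 76/76 (tight); fertilizer 96/106 (slack 10).
Since fertilizer is not tight, its dual is 0.
The binding rows give the dual system: 3·y_land + 4·y_water = 41 and 2·y_land + 2·y_water = 24.
→ y_land = 7 and y_water = 5.
Shadow price of land = 7.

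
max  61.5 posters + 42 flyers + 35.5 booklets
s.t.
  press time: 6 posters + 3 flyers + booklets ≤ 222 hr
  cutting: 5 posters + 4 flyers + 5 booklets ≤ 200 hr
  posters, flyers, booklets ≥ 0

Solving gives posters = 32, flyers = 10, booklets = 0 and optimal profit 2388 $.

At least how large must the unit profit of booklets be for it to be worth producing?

41.5

Both press time and cutting are binding at x*.
Dual feasibility on the basic columns requires 6·y_press time + 5·y_cutting = 61.5, 3·y_press time + 4·y_cutting = 42.
Solving: y_press time = 4, y_cutting = 7.5.
booklets enters the basis when its profit ≥ yᵀa₃ = 4·1 + 7.5·5 = 41.5.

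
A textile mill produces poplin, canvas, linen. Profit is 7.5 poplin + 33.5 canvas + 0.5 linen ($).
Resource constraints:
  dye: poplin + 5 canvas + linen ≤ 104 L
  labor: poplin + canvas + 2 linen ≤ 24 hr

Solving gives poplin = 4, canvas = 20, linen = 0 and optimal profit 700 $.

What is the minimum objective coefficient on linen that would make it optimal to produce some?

8.5

At the optimum: dye uses 104 of 104 (binding); labor uses 24 of 24 (binding).
The binding rows give the dual system: 1·y_dye + 1·y_labor = 7.5 and 5·y_dye + 1·y_labor = 33.5.
This yields shadow prices y_dye = 6.5, y_labor = 1.
linen enters the basis when its profit ≥ yᵀa₃ = 6.5·1 + 1·2 = 8.5.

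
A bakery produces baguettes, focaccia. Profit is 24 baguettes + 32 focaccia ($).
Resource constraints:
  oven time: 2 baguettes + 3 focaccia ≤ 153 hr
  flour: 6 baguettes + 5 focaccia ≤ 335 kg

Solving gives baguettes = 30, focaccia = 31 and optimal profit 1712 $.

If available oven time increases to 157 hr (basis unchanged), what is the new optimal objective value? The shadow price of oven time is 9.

1748

Δb = 4, so new z* = 1712 + (9)·(4) = 1712 + 36 = 1748.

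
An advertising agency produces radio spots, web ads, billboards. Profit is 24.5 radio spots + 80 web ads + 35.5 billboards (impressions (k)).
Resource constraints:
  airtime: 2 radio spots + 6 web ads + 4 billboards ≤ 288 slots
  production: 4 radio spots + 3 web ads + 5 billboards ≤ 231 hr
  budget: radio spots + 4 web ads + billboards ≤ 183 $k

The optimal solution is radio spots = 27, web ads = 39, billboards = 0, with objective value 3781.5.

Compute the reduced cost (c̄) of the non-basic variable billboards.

-7

Binding: airtime and budget. Non-binding: production (6 unused).
By complementary slackness, y = 0 for the non-binding constraint.
From A_Bᵀ y = c: 2·y_airtime + 1·y_budget = 24.5; 6·y_airtime + 4·y_budget = 80.
This yields shadow prices y_airtime = 9, y_budget = 6.5.
Reduced cost of billboards: c₃ − yᵀa₃ = 35.5 − (9·4 + 6.5·1) = 35.5 − 42.5 = -7.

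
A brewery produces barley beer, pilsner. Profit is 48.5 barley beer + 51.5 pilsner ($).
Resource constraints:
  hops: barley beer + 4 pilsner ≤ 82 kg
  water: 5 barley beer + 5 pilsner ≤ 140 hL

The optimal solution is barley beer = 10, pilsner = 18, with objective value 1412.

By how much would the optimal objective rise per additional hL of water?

9.5

At the optimum: hops uses 82 of 82 (binding); water uses 140 of 140 (binding).
Dual feasibility on the basic columns requires 1·y_hops + 5·y_water = 48.5, 4·y_hops + 5·y_water = 51.5.
This yields shadow prices y_hops = 1, y_water = 9.5.
Shadow price of water = 9.5.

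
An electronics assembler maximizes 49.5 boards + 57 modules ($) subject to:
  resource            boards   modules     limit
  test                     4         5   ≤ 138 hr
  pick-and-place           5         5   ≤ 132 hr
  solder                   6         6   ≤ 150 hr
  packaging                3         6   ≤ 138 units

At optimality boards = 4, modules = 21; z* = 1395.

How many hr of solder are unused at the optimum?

0

solder used = 6·4 + 6·21 = 150; slack = 150 − 150 = 0.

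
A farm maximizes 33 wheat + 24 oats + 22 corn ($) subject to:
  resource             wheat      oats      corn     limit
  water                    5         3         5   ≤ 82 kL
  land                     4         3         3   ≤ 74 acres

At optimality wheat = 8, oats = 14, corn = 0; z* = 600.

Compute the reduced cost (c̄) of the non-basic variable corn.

-4

At the optimum: water uses 82 of 82 (binding); land uses 74 of 74 (binding).
The binding rows give the dual system: 5·y_water + 4·y_land = 33 and 3·y_water + 3·y_land = 24.
→ y_water = 1 and y_land = 7.
Reduced cost of corn: c₃ − yᵀa₃ = 22 − (1·5 + 7·3) = 22 − 26 = -4.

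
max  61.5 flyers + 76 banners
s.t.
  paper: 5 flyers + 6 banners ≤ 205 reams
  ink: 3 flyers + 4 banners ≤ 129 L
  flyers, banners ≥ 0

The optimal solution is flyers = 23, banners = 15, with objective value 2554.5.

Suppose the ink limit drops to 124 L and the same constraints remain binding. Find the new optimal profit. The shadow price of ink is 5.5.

Δb = -5, so new z* = 2554.5 + (5.5)·(-5) = 2554.5 − 27.5 = 2527.

2527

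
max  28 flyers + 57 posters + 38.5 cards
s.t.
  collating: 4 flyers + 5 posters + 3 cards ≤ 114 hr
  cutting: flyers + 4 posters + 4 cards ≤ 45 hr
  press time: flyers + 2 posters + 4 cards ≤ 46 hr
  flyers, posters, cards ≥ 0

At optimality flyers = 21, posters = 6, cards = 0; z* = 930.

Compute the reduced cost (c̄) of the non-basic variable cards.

Check each constraint at x*: collating 114/114 (tight); cutting 45/45 (tight); press time 33/46 (slack 13).
Slack constraints have shadow price 0 (complementary slackness).
The binding rows give the dual system: 4·y_collating + 1·y_cutting = 28 and 5·y_collating + 4·y_cutting = 57.
This yields shadow prices y_collating = 5, y_cutting = 8.
Reduced cost of cards: c₃ − yᵀa₃ = 38.5 − (5·3 + 8·4) = 38.5 − 47 = -8.5.

-8.5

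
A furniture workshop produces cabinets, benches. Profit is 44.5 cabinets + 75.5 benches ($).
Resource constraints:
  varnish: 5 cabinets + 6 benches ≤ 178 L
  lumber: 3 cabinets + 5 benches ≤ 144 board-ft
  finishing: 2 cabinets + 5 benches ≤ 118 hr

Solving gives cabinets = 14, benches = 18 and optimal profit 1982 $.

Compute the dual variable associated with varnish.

Binding: varnish and finishing. Non-binding: lumber (12 unused).
Slack constraints have shadow price 0 (complementary slackness).
Dual feasibility on the basic columns requires 5·y_varnish + 2·y_finishing = 44.5, 6·y_varnish + 5·y_finishing = 75.5.
→ y_varnish = 5.5 and y_finishing = 8.5.
Shadow price of varnish = 5.5.

5.5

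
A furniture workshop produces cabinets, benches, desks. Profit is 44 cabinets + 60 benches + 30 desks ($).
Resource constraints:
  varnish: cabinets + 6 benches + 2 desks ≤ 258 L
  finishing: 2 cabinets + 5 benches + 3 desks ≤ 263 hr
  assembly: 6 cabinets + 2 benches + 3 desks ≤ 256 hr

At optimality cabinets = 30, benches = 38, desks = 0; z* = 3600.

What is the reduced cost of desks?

-4

At the optimum: varnish uses 258 of 258 (binding); finishing uses 250 of 263 (slack = 13); assembly uses 256 of 256 (binding).
By complementary slackness, y = 0 for the non-binding constraint.
From A_Bᵀ y = c: 1·y_varnish + 6·y_assembly = 44; 6·y_varnish + 2·y_assembly = 60.
Solving: y_varnish = 8, y_assembly = 6.
Reduced cost of desks: c₃ − yᵀa₃ = 30 − (8·2 + 6·3) = 30 − 34 = -4.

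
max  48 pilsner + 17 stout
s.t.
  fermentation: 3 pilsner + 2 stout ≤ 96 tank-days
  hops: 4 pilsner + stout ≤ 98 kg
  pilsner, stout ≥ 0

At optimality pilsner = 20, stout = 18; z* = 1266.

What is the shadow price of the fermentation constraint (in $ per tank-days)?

At the optimum: fermentation uses 96 of 96 (binding); hops uses 98 of 98 (binding).
The binding rows give the dual system: 3·y_fermentation + 4·y_hops = 48 and 2·y_fermentation + 1·y_hops = 17.
→ y_fermentation = 4 and y_hops = 9.
Shadow price of fermentation = 4.

4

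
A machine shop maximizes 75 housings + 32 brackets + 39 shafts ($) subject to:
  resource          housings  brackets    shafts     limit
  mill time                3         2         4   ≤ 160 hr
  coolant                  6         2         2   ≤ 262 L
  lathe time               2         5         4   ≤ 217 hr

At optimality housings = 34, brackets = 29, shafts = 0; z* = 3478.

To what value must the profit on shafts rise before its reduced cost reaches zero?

46

Binding: mill time and coolant. Non-binding: lathe time (4 unused).
Since lathe time is not tight, its dual is 0.
Dual feasibility on the basic columns requires 3·y_mill time + 6·y_coolant = 75, 2·y_mill time + 2·y_coolant = 32.
This yields shadow prices y_mill time = 7, y_coolant = 9.
shafts enters the basis when its profit ≥ yᵀa₃ = 7·4 + 9·2 = 46.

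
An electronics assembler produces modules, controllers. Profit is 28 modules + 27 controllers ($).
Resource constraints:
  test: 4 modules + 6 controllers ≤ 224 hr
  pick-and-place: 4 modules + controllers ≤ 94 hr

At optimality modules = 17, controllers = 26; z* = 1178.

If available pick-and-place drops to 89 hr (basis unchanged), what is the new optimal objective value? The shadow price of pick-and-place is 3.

Δb = -5, so new z* = 1178 + (3)·(-5) = 1178 − 15 = 1163.

1163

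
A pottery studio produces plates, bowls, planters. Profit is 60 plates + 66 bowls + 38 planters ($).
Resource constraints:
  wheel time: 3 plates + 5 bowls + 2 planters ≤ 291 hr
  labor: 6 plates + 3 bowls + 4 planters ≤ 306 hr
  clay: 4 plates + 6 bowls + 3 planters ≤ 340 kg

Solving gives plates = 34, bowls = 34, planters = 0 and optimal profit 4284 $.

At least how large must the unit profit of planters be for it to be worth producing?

At the optimum: wheel time uses 272 of 291 (slack = 19); labor uses 306 of 306 (binding); clay uses 340 of 340 (binding).
Since wheel time is not tight, its dual is 0.
The binding rows give the dual system: 6·y_labor + 4·y_clay = 60 and 3·y_labor + 6·y_clay = 66.
This yields shadow prices y_labor = 4, y_clay = 9.
planters enters the basis when its profit ≥ yᵀa₃ = 4·4 + 9·3 = 43.

43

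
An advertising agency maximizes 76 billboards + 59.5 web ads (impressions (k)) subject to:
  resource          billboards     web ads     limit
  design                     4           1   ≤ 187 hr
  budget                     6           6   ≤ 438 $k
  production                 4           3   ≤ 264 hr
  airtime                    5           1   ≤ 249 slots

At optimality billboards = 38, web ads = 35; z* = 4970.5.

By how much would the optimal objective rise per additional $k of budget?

9

Binding: design and budget. Non-binding: production (7 unused), airtime (24 unused).
Since production, airtime are not tight, their duals are 0.
Dual feasibility on the basic columns requires 4·y_design + 6·y_budget = 76, 1·y_design + 6·y_budget = 59.5.
This yields shadow prices y_design = 5.5, y_budget = 9.
Shadow price of budget = 9.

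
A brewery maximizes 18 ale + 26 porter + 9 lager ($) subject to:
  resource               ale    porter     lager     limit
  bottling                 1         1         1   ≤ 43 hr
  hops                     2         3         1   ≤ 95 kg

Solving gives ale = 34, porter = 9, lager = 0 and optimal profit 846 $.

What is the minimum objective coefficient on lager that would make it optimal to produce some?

10

Both bottling and hops are binding at x*.
From A_Bᵀ y = c: 1·y_bottling + 2·y_hops = 18; 1·y_bottling + 3·y_hops = 26.
Solving: y_bottling = 2, y_hops = 8.
lager enters the basis when its profit ≥ yᵀa₃ = 2·1 + 8·1 = 10.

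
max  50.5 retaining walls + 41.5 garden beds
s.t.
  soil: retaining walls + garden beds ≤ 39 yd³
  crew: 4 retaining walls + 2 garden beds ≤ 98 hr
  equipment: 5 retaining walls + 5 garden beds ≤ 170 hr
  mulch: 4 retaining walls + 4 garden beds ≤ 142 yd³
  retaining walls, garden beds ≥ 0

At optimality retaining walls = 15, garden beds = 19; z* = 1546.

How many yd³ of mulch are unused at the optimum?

6

mulch used = 4·15 + 4·19 = 136; slack = 142 − 136 = 6.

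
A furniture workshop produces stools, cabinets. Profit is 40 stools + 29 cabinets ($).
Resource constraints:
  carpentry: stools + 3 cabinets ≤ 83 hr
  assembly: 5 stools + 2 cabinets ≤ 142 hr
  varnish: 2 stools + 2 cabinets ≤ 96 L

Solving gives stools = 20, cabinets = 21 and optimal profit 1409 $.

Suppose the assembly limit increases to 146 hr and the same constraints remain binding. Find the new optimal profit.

1437

Check each constraint at x*: carpentry 83/83 (tight); assembly 142/142 (tight); varnish 82/96 (slack 14).
By complementary slackness, y = 0 for the non-binding constraint.
From A_Bᵀ y = c: 1·y_carpentry + 5·y_assembly = 40; 3·y_carpentry + 2·y_assembly = 29.
Solving: y_carpentry = 5, y_assembly = 7.
Δz = y_assembly·Δb = 7 × (4) = 28, so new z* = 1409 + 28 = 1437.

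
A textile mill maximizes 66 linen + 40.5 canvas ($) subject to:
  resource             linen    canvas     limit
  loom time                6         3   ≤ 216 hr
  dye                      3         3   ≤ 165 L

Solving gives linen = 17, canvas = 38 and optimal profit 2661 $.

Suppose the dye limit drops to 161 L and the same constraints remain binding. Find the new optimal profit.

At the optimum: loom time uses 216 of 216 (binding); dye uses 165 of 165 (binding).
Dual feasibility on the basic columns requires 6·y_loom time + 3·y_dye = 66, 3·y_loom time + 3·y_dye = 40.5.
Solving: y_loom time = 8.5, y_dye = 5.
Δz = y_dye·Δb = 5 × (-4) = -20, so new z* = 2661 − 20 = 2641.

2641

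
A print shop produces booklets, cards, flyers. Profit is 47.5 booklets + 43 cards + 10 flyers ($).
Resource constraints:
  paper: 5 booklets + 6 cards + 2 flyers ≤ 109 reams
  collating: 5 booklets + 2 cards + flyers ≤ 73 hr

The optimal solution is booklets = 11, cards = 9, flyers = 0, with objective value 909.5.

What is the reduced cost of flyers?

Both paper and collating are binding at x*.
The binding rows give the dual system: 5·y_paper + 5·y_collating = 47.5 and 6·y_paper + 2·y_collating = 43.
Solving: y_paper = 6, y_collating = 3.5.
Reduced cost of flyers: c₃ − yᵀa₃ = 10 − (6·2 + 3.5·1) = 10 − 15.5 = -5.5.

-5.5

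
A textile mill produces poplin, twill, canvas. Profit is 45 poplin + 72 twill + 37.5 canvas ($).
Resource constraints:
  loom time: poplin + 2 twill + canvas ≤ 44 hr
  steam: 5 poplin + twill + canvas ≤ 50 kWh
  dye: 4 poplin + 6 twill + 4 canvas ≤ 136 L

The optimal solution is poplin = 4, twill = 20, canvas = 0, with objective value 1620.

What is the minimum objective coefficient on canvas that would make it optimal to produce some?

Binding: loom time and dye. Non-binding: steam (10 unused).
Slack constraints have shadow price 0 (complementary slackness).
Dual feasibility on the basic columns requires 1·y_loom time + 4·y_dye = 45, 2·y_loom time + 6·y_dye = 72.
This yields shadow prices y_loom time = 9, y_dye = 9.
canvas enters the basis when its profit ≥ yᵀa₃ = 9·1 + 9·4 = 45.

45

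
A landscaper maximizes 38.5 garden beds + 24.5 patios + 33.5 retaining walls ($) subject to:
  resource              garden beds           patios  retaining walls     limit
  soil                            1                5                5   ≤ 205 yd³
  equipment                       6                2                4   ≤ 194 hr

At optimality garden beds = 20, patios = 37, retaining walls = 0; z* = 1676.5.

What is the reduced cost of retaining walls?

-3

Check each constraint at x*: soil 205/205 (tight); equipment 194/194 (tight).
From A_Bᵀ y = c: 1·y_soil + 6·y_equipment = 38.5; 5·y_soil + 2·y_equipment = 24.5.
Solving: y_soil = 2.5, y_equipment = 6.
Reduced cost of retaining walls: c₃ − yᵀa₃ = 33.5 − (2.5·5 + 6·4) = 33.5 − 36.5 = -3.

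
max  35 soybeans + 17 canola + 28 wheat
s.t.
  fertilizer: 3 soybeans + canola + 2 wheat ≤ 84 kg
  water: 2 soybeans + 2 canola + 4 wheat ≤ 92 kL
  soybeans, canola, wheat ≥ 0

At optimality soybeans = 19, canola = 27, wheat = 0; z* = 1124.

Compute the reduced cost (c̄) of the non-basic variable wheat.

-6

At the optimum: fertilizer uses 84 of 84 (binding); water uses 92 of 92 (binding).
The binding rows give the dual system: 3·y_fertilizer + 2·y_water = 35 and 1·y_fertilizer + 2·y_water = 17.
This yields shadow prices y_fertilizer = 9, y_water = 4.
Reduced cost of wheat: c₃ − yᵀa₃ = 28 − (9·2 + 4·4) = 28 − 34 = -6.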